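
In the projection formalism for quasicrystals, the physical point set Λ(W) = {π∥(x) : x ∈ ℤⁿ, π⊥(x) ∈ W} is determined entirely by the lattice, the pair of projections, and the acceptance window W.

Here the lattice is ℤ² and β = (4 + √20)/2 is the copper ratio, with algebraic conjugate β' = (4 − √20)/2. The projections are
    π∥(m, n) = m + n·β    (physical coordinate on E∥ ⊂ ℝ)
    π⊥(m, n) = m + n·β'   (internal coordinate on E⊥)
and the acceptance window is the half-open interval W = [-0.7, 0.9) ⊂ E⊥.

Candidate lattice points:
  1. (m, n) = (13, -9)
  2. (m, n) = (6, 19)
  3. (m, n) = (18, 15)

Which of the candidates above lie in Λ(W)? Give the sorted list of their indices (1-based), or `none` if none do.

none

Compute β' = (4−√20)/2 = -0.236068, so π⊥(m,n) = m -0.236068·n.
#1 (13,-9): internal coord 13 + (-9)·β' = +15.124612; +15.124612 ∉ [-0.7, 0.9) → out
#2 (6,19): internal coord 6 + (19)·β' = +1.514708; +1.514708 ∉ [-0.7, 0.9) → out
#3 (18,15): internal coord 18 + (15)·β' = +14.458980; +14.458980 ∉ [-0.7, 0.9) → out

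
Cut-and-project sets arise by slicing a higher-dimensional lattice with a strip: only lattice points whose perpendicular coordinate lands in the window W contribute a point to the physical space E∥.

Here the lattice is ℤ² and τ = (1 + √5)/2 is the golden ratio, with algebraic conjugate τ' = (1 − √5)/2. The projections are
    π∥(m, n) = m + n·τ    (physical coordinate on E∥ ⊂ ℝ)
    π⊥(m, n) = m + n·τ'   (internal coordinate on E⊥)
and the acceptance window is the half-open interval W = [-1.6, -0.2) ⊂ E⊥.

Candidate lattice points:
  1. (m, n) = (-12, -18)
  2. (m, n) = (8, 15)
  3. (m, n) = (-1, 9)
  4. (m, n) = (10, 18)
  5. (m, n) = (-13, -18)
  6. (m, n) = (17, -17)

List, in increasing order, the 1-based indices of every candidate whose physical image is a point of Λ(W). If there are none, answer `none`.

1, 2, 4

Compute τ' = (1−√5)/2 = -0.61803, so π⊥(m,n) = m -0.61803·n.
[1] lift (-12,-18): star map gives -0.87539; window check -1.6 ≤ -0.87539 < -0.2 is true → IN Λ
[2] lift (8,15): star map gives -1.27051; window check -1.6 ≤ -1.27051 < -0.2 is true → IN Λ
[3] lift (-1,9): star map gives -6.56231; window check -1.6 ≤ -6.56231 < -0.2 is false → out
[4] lift (10,18): star map gives -1.12461; window check -1.6 ≤ -1.12461 < -0.2 is true → IN Λ
[5] lift (-13,-18): star map gives -1.87539; window check -1.6 ≤ -1.87539 < -0.2 is false → out
[6] lift (17,-17): star map gives 27.50658; window check -1.6 ≤ 27.50658 < -0.2 is false → out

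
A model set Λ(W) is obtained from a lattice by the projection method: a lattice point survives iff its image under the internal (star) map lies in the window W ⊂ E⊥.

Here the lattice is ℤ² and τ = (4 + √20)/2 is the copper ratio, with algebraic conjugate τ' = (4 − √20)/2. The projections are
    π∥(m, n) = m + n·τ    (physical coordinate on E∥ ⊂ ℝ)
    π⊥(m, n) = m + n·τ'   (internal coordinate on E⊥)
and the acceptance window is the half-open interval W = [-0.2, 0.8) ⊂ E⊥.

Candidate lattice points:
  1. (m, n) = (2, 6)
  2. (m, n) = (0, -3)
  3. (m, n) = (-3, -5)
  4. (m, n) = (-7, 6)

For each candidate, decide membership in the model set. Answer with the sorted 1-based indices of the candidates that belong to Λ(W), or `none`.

Compute τ' = (4−√20)/2 = -0.23607, so π⊥(m,n) = m -0.23607·n.
#1 (2,6): internal coord 2 + (6)·τ' = +0.58359; +0.58359 ∈ [-0.2, 0.8) → IN Λ
#2 (0,-3): internal coord 0 + (-3)·τ' = +0.70820; +0.70820 ∈ [-0.2, 0.8) → IN Λ
#3 (-3,-5): internal coord -3 + (-5)·τ' = -1.81966; -1.81966 ∉ [-0.2, 0.8) → out
#4 (-7,6): internal coord -7 + (6)·τ' = -8.41641; -8.41641 ∉ [-0.2, 0.8) → out

1, 2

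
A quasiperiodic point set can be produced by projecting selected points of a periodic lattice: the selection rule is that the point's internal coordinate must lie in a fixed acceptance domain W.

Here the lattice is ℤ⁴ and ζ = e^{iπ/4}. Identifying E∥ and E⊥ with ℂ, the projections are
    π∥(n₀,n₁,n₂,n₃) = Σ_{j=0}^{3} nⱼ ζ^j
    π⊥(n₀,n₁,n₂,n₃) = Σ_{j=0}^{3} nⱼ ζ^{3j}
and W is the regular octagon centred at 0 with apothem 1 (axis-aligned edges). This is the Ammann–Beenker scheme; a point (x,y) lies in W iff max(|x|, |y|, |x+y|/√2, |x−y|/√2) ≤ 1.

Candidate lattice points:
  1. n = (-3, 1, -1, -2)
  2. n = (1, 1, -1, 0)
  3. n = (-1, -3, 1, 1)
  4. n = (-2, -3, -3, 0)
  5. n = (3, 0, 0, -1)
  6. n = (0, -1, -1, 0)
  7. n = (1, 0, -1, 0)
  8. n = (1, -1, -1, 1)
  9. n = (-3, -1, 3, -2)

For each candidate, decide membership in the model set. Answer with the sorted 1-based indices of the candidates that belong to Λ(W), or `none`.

4, 6

Internal map: ζ^{3j} for j=0..3 gives (1,0), (−√2/2,√2/2), (0,−1), (√2/2,√2/2).
candidate 1: n = (-3, 1, -1, -2) → π⊥ ≈ (-5.121320, +0.292893); max(|x|,|y|,|x±y|/√2) = 5.121320 > 1 ⇒ ∉ W
candidate 2: n = (1, 1, -1, 0) → π⊥ ≈ (+0.292893, +1.707107); max(|x|,|y|,|x±y|/√2) = 1.707107 > 1 ⇒ ∉ W
candidate 3: n = (-1, -3, 1, 1) → π⊥ ≈ (+1.828427, -2.414214); max(|x|,|y|,|x±y|/√2) = 3.000000 > 1 ⇒ ∉ W
candidate 4: n = (-2, -3, -3, 0) → π⊥ ≈ (+0.121320, +0.878680); max(|x|,|y|,|x±y|/√2) = 0.878680 ≤ 1 ⇒ ∈ W
candidate 5: n = (3, 0, 0, -1) → π⊥ ≈ (+2.292893, -0.707107); max(|x|,|y|,|x±y|/√2) = 2.292893 > 1 ⇒ ∉ W
candidate 6: n = (0, -1, -1, 0) → π⊥ ≈ (+0.707107, +0.292893); max(|x|,|y|,|x±y|/√2) = 0.707107 ≤ 1 ⇒ ∈ W
candidate 7: n = (1, 0, -1, 0) → π⊥ ≈ (+1.000000, +1.000000); max(|x|,|y|,|x±y|/√2) = 1.414214 > 1 ⇒ ∉ W
candidate 8: n = (1, -1, -1, 1) → π⊥ ≈ (+2.414214, +1.000000); max(|x|,|y|,|x±y|/√2) = 2.414214 > 1 ⇒ ∉ W
candidate 9: n = (-3, -1, 3, -2) → π⊥ ≈ (-3.707107, -5.121320); max(|x|,|y|,|x±y|/√2) = 6.242641 > 1 ⇒ ∉ W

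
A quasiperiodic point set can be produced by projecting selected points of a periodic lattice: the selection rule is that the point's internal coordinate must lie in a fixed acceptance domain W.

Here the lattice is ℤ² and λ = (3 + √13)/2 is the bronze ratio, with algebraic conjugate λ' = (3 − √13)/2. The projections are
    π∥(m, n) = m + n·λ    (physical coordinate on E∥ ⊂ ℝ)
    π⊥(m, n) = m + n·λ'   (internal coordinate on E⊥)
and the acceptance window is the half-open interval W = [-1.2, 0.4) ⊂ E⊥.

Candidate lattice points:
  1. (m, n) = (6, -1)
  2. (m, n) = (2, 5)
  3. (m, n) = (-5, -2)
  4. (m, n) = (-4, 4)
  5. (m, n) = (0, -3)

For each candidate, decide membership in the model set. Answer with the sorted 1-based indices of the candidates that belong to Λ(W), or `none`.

none

Numerically λ ≈ 3.30278 and λ' = −1/λ ≈ -0.30278.
candidate 1: (m,n)=(6,-1) → π∥ = 6-1·λ ≈ 2.69722, π⊥ = 6-1·λ' ≈ 6.30278 ∉ [-1.2, 0.4) ⇒ out
candidate 2: (m,n)=(2,5) → π∥ = 2+5·λ ≈ 18.51388, π⊥ = 2+5·λ' ≈ 0.48612 ∉ [-1.2, 0.4) ⇒ out
candidate 3: (m,n)=(-5,-2) → π∥ = -5-2·λ ≈ -11.60555, π⊥ = -5-2·λ' ≈ -4.39445 ∉ [-1.2, 0.4) ⇒ out
candidate 4: (m,n)=(-4,4) → π∥ = -4+4·λ ≈ 9.21110, π⊥ = -4+4·λ' ≈ -5.21110 ∉ [-1.2, 0.4) ⇒ out
candidate 5: (m,n)=(0,-3) → π∥ = 0-3·λ ≈ -9.90833, π⊥ = 0-3·λ' ≈ 0.90833 ∉ [-1.2, 0.4) ⇒ out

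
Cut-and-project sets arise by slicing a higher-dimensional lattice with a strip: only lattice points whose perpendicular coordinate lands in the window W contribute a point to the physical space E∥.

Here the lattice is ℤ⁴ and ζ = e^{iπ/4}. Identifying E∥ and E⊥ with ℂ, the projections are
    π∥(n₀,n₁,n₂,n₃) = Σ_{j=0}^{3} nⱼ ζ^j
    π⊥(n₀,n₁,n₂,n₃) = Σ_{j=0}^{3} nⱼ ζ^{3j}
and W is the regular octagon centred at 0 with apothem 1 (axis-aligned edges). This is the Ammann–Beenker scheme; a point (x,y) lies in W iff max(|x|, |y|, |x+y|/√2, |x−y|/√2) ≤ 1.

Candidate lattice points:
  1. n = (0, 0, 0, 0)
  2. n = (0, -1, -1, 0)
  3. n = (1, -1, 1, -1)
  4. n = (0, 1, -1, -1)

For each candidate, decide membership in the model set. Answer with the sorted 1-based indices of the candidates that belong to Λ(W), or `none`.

π⊥(n) = n₀ + n₁ζ³ + n₂ζ⁶ + n₃ζ⁹ where ζ = e^{iπ/4}.
#1 (0, 0, 0, 0): internal (0.0000, 0.0000); octagon support 0.0000 vs apothem 1 → ∈ W
#2 (0, -1, -1, 0): internal (0.7071, 0.2929); octagon support 0.7071 vs apothem 1 → ∈ W
#3 (1, -1, 1, -1): internal (1.0000, -2.4142); octagon support 2.4142 vs apothem 1 → ∉ W
#4 (0, 1, -1, -1): internal (-1.4142, 1.0000); octagon support 1.7071 vs apothem 1 → ∉ W

1, 2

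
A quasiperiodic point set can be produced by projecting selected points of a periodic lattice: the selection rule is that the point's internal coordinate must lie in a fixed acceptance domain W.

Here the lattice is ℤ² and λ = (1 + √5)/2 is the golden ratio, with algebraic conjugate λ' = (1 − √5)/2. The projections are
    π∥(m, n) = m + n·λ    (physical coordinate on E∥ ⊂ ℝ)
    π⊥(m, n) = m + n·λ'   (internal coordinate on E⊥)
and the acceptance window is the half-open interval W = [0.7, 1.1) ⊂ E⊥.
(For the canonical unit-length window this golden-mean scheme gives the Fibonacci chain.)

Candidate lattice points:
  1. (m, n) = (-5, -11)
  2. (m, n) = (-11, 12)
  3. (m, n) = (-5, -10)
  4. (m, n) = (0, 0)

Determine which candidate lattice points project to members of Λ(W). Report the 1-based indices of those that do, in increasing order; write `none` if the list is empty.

Compute λ' = (1−√5)/2 = -0.6180, so π⊥(m,n) = m -0.6180·n.
candidate 1: (m,n)=(-5,-11) → π∥ = -5-11·λ ≈ -22.7984, π⊥ = -5-11·λ' ≈ 1.7984 ∉ [0.7, 1.1) ⇒ out
candidate 2: (m,n)=(-11,12) → π∥ = -11+12·λ ≈ 8.4164, π⊥ = -11+12·λ' ≈ -18.4164 ∉ [0.7, 1.1) ⇒ out
candidate 3: (m,n)=(-5,-10) → π∥ = -5-10·λ ≈ -21.1803, π⊥ = -5-10·λ' ≈ 1.1803 ∉ [0.7, 1.1) ⇒ out
candidate 4: (m,n)=(0,0) → π∥ = 0+0·λ ≈ 0.0000, π⊥ = 0+0·λ' ≈ 0.0000 ∉ [0.7, 1.1) ⇒ out

none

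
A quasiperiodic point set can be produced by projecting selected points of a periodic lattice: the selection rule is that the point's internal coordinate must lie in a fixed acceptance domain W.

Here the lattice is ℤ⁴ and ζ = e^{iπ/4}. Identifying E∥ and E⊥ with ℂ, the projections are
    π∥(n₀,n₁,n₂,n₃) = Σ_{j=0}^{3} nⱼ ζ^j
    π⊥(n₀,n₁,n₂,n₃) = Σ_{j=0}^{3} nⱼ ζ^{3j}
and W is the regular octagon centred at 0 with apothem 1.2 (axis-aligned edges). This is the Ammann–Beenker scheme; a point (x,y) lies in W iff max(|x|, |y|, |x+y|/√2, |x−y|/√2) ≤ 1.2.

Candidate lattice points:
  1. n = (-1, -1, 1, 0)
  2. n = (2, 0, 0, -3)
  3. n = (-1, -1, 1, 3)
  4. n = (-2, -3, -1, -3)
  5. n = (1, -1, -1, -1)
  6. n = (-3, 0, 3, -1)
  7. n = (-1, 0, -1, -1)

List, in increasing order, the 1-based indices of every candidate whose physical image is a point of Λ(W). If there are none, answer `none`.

Internal map: ζ^{3j} for j=0..3 gives (1,0), (−√2/2,√2/2), (0,−1), (√2/2,√2/2).
#1 (-1, -1, 1, 0): internal (-0.292893, -1.707107); octagon support 1.707107 vs apothem 1.2 → ∉ W
#2 (2, 0, 0, -3): internal (-0.121320, -2.121320); octagon support 2.121320 vs apothem 1.2 → ∉ W
#3 (-1, -1, 1, 3): internal (1.828427, 0.414214); octagon support 1.828427 vs apothem 1.2 → ∉ W
#4 (-2, -3, -1, -3): internal (-2.000000, -3.242641); octagon support 3.707107 vs apothem 1.2 → ∉ W
#5 (1, -1, -1, -1): internal (1.000000, -0.414214); octagon support 1.000000 vs apothem 1.2 → ∈ W
#6 (-3, 0, 3, -1): internal (-3.707107, -3.707107); octagon support 5.242641 vs apothem 1.2 → ∉ W
#7 (-1, 0, -1, -1): internal (-1.707107, 0.292893); octagon support 1.707107 vs apothem 1.2 → ∉ W

5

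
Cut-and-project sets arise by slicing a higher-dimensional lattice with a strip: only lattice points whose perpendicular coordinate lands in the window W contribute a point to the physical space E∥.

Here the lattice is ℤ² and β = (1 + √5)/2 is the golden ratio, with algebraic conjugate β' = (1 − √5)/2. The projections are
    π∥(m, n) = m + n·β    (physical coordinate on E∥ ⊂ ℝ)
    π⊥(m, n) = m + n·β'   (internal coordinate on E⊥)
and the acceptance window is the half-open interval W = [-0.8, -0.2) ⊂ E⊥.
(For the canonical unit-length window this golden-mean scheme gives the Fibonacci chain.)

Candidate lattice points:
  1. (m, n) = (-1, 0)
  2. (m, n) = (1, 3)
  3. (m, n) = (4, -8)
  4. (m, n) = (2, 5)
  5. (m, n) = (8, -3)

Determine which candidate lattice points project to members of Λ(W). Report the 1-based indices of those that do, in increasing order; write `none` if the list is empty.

none

Compute β' = (1−√5)/2 = -0.618034, so π⊥(m,n) = m -0.618034·n.
[1] lift (-1,0): star map gives -1.000000; window check -0.8 ≤ -1.000000 < -0.2 is false → out
[2] lift (1,3): star map gives -0.854102; window check -0.8 ≤ -0.854102 < -0.2 is false → out
[3] lift (4,-8): star map gives 8.944272; window check -0.8 ≤ 8.944272 < -0.2 is false → out
[4] lift (2,5): star map gives -1.090170; window check -0.8 ≤ -1.090170 < -0.2 is false → out
[5] lift (8,-3): star map gives 9.854102; window check -0.8 ≤ 9.854102 < -0.2 is false → out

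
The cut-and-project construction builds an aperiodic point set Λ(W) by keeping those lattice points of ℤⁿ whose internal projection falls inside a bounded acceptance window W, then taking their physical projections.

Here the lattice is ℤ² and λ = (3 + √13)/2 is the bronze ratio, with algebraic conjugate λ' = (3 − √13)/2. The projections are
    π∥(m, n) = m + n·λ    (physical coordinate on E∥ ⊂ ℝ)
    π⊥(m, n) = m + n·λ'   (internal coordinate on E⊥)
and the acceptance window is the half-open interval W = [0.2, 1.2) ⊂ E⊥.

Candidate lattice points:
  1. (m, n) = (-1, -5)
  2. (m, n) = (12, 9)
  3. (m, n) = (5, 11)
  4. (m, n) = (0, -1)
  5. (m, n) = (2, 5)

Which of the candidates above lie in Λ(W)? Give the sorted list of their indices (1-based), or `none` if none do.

Numerically λ ≈ 3.3028 and λ' = −1/λ ≈ -0.3028.
#1 (-1,-5): internal coord -1 + (-5)·λ' = +0.5139; +0.5139 ∈ [0.2, 1.2) → IN Λ
#2 (12,9): internal coord 12 + (9)·λ' = +9.2750; +9.2750 ∉ [0.2, 1.2) → out
#3 (5,11): internal coord 5 + (11)·λ' = +1.6695; +1.6695 ∉ [0.2, 1.2) → out
#4 (0,-1): internal coord 0 + (-1)·λ' = +0.3028; +0.3028 ∈ [0.2, 1.2) → IN Λ
#5 (2,5): internal coord 2 + (5)·λ' = +0.4861; +0.4861 ∈ [0.2, 1.2) → IN Λ

1, 4, 5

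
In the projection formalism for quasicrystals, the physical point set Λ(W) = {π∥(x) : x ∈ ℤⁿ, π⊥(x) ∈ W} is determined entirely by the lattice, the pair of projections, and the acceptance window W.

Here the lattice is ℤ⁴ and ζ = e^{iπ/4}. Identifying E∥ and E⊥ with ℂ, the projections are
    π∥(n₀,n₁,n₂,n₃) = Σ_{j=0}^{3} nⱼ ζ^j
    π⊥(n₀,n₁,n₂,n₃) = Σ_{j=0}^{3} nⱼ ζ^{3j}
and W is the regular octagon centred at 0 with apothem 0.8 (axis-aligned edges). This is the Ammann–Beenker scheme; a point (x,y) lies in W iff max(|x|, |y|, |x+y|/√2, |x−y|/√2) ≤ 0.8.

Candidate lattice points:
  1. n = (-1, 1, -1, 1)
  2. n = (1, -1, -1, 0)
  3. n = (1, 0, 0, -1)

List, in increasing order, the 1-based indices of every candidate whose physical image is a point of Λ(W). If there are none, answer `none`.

3

With ζ = e^{iπ/4} the internal vectors are ζ^0,ζ^3,ζ^6,ζ^9.
candidate 1: n = (-1, 1, -1, 1) → π⊥ ≈ (-1.00000, +2.41421); max(|x|,|y|,|x±y|/√2) = 2.41421 > 0.8 ⇒ ∉ W
candidate 2: n = (1, -1, -1, 0) → π⊥ ≈ (+1.70711, +0.29289); max(|x|,|y|,|x±y|/√2) = 1.70711 > 0.8 ⇒ ∉ W
candidate 3: n = (1, 0, 0, -1) → π⊥ ≈ (+0.29289, -0.70711); max(|x|,|y|,|x±y|/√2) = 0.70711 ≤ 0.8 ⇒ ∈ W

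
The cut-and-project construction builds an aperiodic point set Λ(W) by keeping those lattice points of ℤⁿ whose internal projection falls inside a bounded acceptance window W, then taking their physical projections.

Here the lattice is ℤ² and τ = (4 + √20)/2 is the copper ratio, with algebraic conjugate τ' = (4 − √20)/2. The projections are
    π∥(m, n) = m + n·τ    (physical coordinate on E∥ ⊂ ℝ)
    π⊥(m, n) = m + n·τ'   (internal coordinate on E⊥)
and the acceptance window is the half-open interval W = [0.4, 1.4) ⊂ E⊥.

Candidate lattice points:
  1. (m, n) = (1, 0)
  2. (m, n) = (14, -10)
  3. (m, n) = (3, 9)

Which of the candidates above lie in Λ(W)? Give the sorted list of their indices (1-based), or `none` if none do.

τ' = (4−√20)/2 ≈ -0.23607.
[1] lift (1,0): star map gives 1.00000; window check 0.4 ≤ 1.00000 < 1.4 is true → IN Λ
[2] lift (14,-10): star map gives 16.36068; window check 0.4 ≤ 16.36068 < 1.4 is false → out
[3] lift (3,9): star map gives 0.87539; window check 0.4 ≤ 0.87539 < 1.4 is true → IN Λ

1, 3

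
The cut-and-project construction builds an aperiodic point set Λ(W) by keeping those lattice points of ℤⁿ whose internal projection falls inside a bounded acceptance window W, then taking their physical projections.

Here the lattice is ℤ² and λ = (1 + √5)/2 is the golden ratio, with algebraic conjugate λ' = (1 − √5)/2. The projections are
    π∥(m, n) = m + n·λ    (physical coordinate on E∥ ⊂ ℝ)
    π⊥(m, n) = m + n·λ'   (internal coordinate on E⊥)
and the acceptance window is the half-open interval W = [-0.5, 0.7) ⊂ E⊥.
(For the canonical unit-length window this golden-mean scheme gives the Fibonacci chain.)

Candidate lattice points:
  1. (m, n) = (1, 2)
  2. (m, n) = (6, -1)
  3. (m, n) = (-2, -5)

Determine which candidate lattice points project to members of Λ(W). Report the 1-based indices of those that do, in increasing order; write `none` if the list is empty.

1

Numerically λ ≈ 1.61803 and λ' = −1/λ ≈ -0.61803.
#1 (1,2): internal coord 1 + (2)·λ' = -0.23607; -0.23607 ∈ [-0.5, 0.7) → IN Λ
#2 (6,-1): internal coord 6 + (-1)·λ' = +6.61803; +6.61803 ∉ [-0.5, 0.7) → out
#3 (-2,-5): internal coord -2 + (-5)·λ' = +1.09017; +1.09017 ∉ [-0.5, 0.7) → out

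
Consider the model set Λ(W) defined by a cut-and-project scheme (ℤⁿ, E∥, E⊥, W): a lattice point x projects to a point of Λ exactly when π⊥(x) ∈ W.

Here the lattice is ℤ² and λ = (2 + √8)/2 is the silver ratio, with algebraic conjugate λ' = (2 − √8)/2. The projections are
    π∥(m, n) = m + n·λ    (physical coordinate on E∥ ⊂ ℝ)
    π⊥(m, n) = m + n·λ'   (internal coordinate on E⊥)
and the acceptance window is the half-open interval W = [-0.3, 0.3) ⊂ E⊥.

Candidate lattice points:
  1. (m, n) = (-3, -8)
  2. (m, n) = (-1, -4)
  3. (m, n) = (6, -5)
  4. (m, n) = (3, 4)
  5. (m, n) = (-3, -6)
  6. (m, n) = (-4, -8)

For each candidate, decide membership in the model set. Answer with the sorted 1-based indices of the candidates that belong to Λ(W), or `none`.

none

Numerically λ ≈ 2.41421 and λ' = −1/λ ≈ -0.41421.
#1 (-3,-8): internal coord -3 + (-8)·λ' = +0.31371; +0.31371 ∉ [-0.3, 0.3) → out
#2 (-1,-4): internal coord -1 + (-4)·λ' = +0.65685; +0.65685 ∉ [-0.3, 0.3) → out
#3 (6,-5): internal coord 6 + (-5)·λ' = +8.07107; +8.07107 ∉ [-0.3, 0.3) → out
#4 (3,4): internal coord 3 + (4)·λ' = +1.34315; +1.34315 ∉ [-0.3, 0.3) → out
#5 (-3,-6): internal coord -3 + (-6)·λ' = -0.51472; -0.51472 ∉ [-0.3, 0.3) → out
#6 (-4,-8): internal coord -4 + (-8)·λ' = -0.68629; -0.68629 ∉ [-0.3, 0.3) → out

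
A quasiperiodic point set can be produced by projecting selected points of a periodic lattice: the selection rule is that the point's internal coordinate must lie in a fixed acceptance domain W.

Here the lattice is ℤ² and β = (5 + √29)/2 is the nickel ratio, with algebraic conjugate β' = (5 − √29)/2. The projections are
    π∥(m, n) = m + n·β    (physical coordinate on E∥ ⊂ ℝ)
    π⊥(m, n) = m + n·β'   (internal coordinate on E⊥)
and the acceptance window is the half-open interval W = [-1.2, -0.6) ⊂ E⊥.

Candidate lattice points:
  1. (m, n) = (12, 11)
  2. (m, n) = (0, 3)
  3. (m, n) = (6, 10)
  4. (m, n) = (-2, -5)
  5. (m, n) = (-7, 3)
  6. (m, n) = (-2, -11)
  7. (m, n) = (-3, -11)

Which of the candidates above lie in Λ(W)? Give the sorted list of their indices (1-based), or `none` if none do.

β' = (5−√29)/2 ≈ -0.192582.
#1 (12,11): internal coord 12 + (11)·β' = +9.881594; +9.881594 ∉ [-1.2, -0.6) → out
#2 (0,3): internal coord 0 + (3)·β' = -0.577747; -0.577747 ∉ [-1.2, -0.6) → out
#3 (6,10): internal coord 6 + (10)·β' = +4.074176; +4.074176 ∉ [-1.2, -0.6) → out
#4 (-2,-5): internal coord -2 + (-5)·β' = -1.037088; -1.037088 ∈ [-1.2, -0.6) → IN Λ
#5 (-7,3): internal coord -7 + (3)·β' = -7.577747; -7.577747 ∉ [-1.2, -0.6) → out
#6 (-2,-11): internal coord -2 + (-11)·β' = +0.118406; +0.118406 ∉ [-1.2, -0.6) → out
#7 (-3,-11): internal coord -3 + (-11)·β' = -0.881594; -0.881594 ∈ [-1.2, -0.6) → IN Λ

4, 7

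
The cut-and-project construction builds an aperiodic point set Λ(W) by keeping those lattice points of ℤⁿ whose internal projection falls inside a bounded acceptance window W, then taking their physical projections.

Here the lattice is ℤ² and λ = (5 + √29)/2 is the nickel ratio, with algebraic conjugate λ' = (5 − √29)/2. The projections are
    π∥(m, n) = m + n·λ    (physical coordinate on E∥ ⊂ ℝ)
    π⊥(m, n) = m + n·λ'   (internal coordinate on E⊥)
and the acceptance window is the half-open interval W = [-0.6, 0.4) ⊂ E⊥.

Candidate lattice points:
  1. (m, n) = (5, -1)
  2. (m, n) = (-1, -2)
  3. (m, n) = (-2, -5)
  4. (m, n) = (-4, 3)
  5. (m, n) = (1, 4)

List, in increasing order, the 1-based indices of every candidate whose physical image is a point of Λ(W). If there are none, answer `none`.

5

Numerically λ ≈ 5.19258 and λ' = −1/λ ≈ -0.19258.
[1] lift (5,-1): star map gives 5.19258; window check -0.6 ≤ 5.19258 < 0.4 is false → out
[2] lift (-1,-2): star map gives -0.61484; window check -0.6 ≤ -0.61484 < 0.4 is false → out
[3] lift (-2,-5): star map gives -1.03709; window check -0.6 ≤ -1.03709 < 0.4 is false → out
[4] lift (-4,3): star map gives -4.57775; window check -0.6 ≤ -4.57775 < 0.4 is false → out
[5] lift (1,4): star map gives 0.22967; window check -0.6 ≤ 0.22967 < 0.4 is true → IN Λ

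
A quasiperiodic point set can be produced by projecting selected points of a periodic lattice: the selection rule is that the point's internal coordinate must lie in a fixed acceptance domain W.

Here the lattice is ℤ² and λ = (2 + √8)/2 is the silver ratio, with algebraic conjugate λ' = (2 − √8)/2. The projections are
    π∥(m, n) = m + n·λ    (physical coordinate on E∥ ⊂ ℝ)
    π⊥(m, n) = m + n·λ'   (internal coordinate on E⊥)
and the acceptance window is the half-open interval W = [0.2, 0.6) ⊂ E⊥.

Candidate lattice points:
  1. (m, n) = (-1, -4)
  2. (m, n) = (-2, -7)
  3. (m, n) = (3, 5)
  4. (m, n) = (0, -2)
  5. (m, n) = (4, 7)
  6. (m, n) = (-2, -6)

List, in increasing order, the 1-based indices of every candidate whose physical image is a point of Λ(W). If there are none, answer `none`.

Compute λ' = (2−√8)/2 = -0.41421, so π⊥(m,n) = m -0.41421·n.
#1 (-1,-4): internal coord -1 + (-4)·λ' = +0.65685; +0.65685 ∉ [0.2, 0.6) → out
#2 (-2,-7): internal coord -2 + (-7)·λ' = +0.89949; +0.89949 ∉ [0.2, 0.6) → out
#3 (3,5): internal coord 3 + (5)·λ' = +0.92893; +0.92893 ∉ [0.2, 0.6) → out
#4 (0,-2): internal coord 0 + (-2)·λ' = +0.82843; +0.82843 ∉ [0.2, 0.6) → out
#5 (4,7): internal coord 4 + (7)·λ' = +1.10051; +1.10051 ∉ [0.2, 0.6) → out
#6 (-2,-6): internal coord -2 + (-6)·λ' = +0.48528; +0.48528 ∈ [0.2, 0.6) → IN Λ

6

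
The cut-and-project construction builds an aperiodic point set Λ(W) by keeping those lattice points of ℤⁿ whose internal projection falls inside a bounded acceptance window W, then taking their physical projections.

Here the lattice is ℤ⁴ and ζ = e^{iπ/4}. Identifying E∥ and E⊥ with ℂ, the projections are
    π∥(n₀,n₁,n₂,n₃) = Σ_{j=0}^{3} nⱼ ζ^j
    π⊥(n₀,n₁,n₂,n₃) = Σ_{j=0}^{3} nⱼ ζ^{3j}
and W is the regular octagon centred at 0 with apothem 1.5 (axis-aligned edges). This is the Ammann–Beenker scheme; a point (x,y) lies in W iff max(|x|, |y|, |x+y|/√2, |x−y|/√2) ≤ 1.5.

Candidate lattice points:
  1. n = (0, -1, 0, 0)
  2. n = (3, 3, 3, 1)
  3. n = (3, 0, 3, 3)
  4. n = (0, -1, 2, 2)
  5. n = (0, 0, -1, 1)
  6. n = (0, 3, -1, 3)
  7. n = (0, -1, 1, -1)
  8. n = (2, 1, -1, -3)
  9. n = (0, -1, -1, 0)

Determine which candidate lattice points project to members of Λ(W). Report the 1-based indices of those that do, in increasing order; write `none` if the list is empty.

With ζ = e^{iπ/4} the internal vectors are ζ^0,ζ^3,ζ^6,ζ^9.
candidate 1: n = (0, -1, 0, 0) → π⊥ ≈ (+0.7071, -0.7071); max(|x|,|y|,|x±y|/√2) = 1.0000 ≤ 1.5 ⇒ ∈ W
candidate 2: n = (3, 3, 3, 1) → π⊥ ≈ (+1.5858, -0.1716); max(|x|,|y|,|x±y|/√2) = 1.5858 > 1.5 ⇒ ∉ W
candidate 3: n = (3, 0, 3, 3) → π⊥ ≈ (+5.1213, -0.8787); max(|x|,|y|,|x±y|/√2) = 5.1213 > 1.5 ⇒ ∉ W
candidate 4: n = (0, -1, 2, 2) → π⊥ ≈ (+2.1213, -1.2929); max(|x|,|y|,|x±y|/√2) = 2.4142 > 1.5 ⇒ ∉ W
candidate 5: n = (0, 0, -1, 1) → π⊥ ≈ (+0.7071, +1.7071); max(|x|,|y|,|x±y|/√2) = 1.7071 > 1.5 ⇒ ∉ W
candidate 6: n = (0, 3, -1, 3) → π⊥ ≈ (+0.0000, +5.2426); max(|x|,|y|,|x±y|/√2) = 5.2426 > 1.5 ⇒ ∉ W
candidate 7: n = (0, -1, 1, -1) → π⊥ ≈ (+0.0000, -2.4142); max(|x|,|y|,|x±y|/√2) = 2.4142 > 1.5 ⇒ ∉ W
candidate 8: n = (2, 1, -1, -3) → π⊥ ≈ (-0.8284, -0.4142); max(|x|,|y|,|x±y|/√2) = 0.8787 ≤ 1.5 ⇒ ∈ W
candidate 9: n = (0, -1, -1, 0) → π⊥ ≈ (+0.7071, +0.2929); max(|x|,|y|,|x±y|/√2) = 0.7071 ≤ 1.5 ⇒ ∈ W

1, 8, 9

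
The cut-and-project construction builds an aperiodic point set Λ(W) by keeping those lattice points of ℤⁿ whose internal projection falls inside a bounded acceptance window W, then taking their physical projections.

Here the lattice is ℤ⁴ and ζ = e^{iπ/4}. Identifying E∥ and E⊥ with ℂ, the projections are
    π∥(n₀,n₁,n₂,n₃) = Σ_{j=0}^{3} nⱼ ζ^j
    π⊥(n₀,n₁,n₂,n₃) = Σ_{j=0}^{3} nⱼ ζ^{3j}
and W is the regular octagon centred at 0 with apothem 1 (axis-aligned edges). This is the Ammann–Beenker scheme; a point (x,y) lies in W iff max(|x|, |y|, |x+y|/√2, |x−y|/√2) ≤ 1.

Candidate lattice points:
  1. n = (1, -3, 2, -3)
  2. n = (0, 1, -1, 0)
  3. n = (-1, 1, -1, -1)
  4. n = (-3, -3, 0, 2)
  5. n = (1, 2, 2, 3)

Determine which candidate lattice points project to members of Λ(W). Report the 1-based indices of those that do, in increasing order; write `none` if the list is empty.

Internal map: ζ^{3j} for j=0..3 gives (1,0), (−√2/2,√2/2), (0,−1), (√2/2,√2/2).
candidate 1: n = (1, -3, 2, -3) → π⊥ ≈ (+1.000000, -6.242641); max(|x|,|y|,|x±y|/√2) = 6.242641 > 1 ⇒ ∉ W
candidate 2: n = (0, 1, -1, 0) → π⊥ ≈ (-0.707107, +1.707107); max(|x|,|y|,|x±y|/√2) = 1.707107 > 1 ⇒ ∉ W
candidate 3: n = (-1, 1, -1, -1) → π⊥ ≈ (-2.414214, +1.000000); max(|x|,|y|,|x±y|/√2) = 2.414214 > 1 ⇒ ∉ W
candidate 4: n = (-3, -3, 0, 2) → π⊥ ≈ (+0.535534, -0.707107); max(|x|,|y|,|x±y|/√2) = 0.878680 ≤ 1 ⇒ ∈ W
candidate 5: n = (1, 2, 2, 3) → π⊥ ≈ (+1.707107, +1.535534); max(|x|,|y|,|x±y|/√2) = 2.292893 > 1 ⇒ ∉ W

4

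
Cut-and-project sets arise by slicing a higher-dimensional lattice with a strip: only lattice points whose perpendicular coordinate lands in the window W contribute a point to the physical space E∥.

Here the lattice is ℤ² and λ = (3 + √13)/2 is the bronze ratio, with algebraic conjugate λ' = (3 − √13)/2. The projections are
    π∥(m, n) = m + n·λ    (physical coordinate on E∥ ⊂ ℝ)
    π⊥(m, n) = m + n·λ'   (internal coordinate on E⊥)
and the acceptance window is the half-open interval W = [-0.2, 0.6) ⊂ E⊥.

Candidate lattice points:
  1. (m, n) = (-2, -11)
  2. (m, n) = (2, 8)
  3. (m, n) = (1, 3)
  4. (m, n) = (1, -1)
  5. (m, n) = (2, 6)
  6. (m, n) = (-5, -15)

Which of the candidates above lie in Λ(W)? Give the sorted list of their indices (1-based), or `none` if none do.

Numerically λ ≈ 3.302776 and λ' = −1/λ ≈ -0.302776.
[1] lift (-2,-11): star map gives 1.330532; window check -0.2 ≤ 1.330532 < 0.6 is false → out
[2] lift (2,8): star map gives -0.422205; window check -0.2 ≤ -0.422205 < 0.6 is false → out
[3] lift (1,3): star map gives 0.091673; window check -0.2 ≤ 0.091673 < 0.6 is true → IN Λ
[4] lift (1,-1): star map gives 1.302776; window check -0.2 ≤ 1.302776 < 0.6 is false → out
[5] lift (2,6): star map gives 0.183346; window check -0.2 ≤ 0.183346 < 0.6 is true → IN Λ
[6] lift (-5,-15): star map gives -0.458365; window check -0.2 ≤ -0.458365 < 0.6 is false → out

3, 5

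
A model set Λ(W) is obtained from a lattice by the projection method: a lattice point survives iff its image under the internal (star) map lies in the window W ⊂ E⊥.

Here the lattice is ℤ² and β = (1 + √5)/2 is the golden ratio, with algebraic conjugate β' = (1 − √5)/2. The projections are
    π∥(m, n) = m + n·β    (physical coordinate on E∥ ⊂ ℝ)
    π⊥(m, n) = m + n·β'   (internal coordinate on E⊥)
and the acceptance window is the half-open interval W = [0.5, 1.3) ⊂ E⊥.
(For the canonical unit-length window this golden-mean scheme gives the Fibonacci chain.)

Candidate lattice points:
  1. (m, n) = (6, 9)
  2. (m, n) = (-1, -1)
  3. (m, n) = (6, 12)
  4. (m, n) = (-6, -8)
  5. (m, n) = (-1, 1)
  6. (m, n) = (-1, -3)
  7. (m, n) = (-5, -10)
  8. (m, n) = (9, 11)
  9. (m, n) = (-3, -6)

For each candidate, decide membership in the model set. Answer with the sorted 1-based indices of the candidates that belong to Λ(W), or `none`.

Numerically β ≈ 1.618034 and β' = −1/β ≈ -0.618034.
#1 (6,9): internal coord 6 + (9)·β' = +0.437694; +0.437694 ∉ [0.5, 1.3) → out
#2 (-1,-1): internal coord -1 + (-1)·β' = -0.381966; -0.381966 ∉ [0.5, 1.3) → out
#3 (6,12): internal coord 6 + (12)·β' = -1.416408; -1.416408 ∉ [0.5, 1.3) → out
#4 (-6,-8): internal coord -6 + (-8)·β' = -1.055728; -1.055728 ∉ [0.5, 1.3) → out
#5 (-1,1): internal coord -1 + (1)·β' = -1.618034; -1.618034 ∉ [0.5, 1.3) → out
#6 (-1,-3): internal coord -1 + (-3)·β' = +0.854102; +0.854102 ∈ [0.5, 1.3) → IN Λ
#7 (-5,-10): internal coord -5 + (-10)·β' = +1.180340; +1.180340 ∈ [0.5, 1.3) → IN Λ
#8 (9,11): internal coord 9 + (11)·β' = +2.201626; +2.201626 ∉ [0.5, 1.3) → out
#9 (-3,-6): internal coord -3 + (-6)·β' = +0.708204; +0.708204 ∈ [0.5, 1.3) → IN Λ

6, 7, 9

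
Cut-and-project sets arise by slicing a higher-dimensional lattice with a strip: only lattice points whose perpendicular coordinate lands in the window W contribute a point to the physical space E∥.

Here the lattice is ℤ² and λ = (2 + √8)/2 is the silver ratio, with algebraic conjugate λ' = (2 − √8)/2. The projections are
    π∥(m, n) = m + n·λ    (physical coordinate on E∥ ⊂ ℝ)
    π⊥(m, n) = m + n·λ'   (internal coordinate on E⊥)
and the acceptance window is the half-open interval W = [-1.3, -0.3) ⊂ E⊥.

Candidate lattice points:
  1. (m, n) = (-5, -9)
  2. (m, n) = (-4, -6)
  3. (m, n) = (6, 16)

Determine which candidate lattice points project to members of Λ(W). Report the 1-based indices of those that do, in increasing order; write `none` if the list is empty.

1, 3

Numerically λ ≈ 2.414214 and λ' = −1/λ ≈ -0.414214.
candidate 1: (m,n)=(-5,-9) → π∥ = -5-9·λ ≈ -26.727922, π⊥ = -5-9·λ' ≈ -1.272078 ∈ [-1.3, -0.3) ⇒ IN Λ
candidate 2: (m,n)=(-4,-6) → π∥ = -4-6·λ ≈ -18.485281, π⊥ = -4-6·λ' ≈ -1.514719 ∉ [-1.3, -0.3) ⇒ out
candidate 3: (m,n)=(6,16) → π∥ = 6+16·λ ≈ 44.627417, π⊥ = 6+16·λ' ≈ -0.627417 ∈ [-1.3, -0.3) ⇒ IN Λ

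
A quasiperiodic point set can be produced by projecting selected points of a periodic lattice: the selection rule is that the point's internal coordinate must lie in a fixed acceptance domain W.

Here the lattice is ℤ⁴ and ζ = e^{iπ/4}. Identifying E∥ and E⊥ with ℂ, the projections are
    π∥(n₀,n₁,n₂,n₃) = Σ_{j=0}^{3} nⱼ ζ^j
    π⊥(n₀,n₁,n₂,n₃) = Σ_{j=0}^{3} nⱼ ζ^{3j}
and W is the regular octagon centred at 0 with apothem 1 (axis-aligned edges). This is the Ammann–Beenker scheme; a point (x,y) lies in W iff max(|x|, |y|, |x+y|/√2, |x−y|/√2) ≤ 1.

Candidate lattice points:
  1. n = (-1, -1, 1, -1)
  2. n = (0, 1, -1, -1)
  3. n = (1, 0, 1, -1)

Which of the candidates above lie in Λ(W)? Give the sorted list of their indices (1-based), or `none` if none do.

none

With ζ = e^{iπ/4} the internal vectors are ζ^0,ζ^3,ζ^6,ζ^9.
#1 (-1, -1, 1, -1): internal (-1.000000, -2.414214); octagon support 2.414214 vs apothem 1 → ∉ W
#2 (0, 1, -1, -1): internal (-1.414214, 1.000000); octagon support 1.707107 vs apothem 1 → ∉ W
#3 (1, 0, 1, -1): internal (0.292893, -1.707107); octagon support 1.707107 vs apothem 1 → ∉ W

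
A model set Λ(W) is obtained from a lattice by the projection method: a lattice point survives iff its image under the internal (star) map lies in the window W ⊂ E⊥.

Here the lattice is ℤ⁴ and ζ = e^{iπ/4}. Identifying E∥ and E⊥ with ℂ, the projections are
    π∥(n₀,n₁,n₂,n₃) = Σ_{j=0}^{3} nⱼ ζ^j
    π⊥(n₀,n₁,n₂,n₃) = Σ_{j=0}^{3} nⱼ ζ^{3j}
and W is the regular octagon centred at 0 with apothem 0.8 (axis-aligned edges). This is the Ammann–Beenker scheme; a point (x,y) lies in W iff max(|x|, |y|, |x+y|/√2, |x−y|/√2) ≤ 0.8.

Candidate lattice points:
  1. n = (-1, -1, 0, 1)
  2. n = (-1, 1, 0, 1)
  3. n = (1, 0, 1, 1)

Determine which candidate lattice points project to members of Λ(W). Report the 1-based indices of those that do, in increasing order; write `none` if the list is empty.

1

Internal map: ζ^{3j} for j=0..3 gives (1,0), (−√2/2,√2/2), (0,−1), (√2/2,√2/2).
candidate 1: n = (-1, -1, 0, 1) → π⊥ ≈ (+0.41421, +0.00000); max(|x|,|y|,|x±y|/√2) = 0.41421 ≤ 0.8 ⇒ ∈ W
candidate 2: n = (-1, 1, 0, 1) → π⊥ ≈ (-1.00000, +1.41421); max(|x|,|y|,|x±y|/√2) = 1.70711 > 0.8 ⇒ ∉ W
candidate 3: n = (1, 0, 1, 1) → π⊥ ≈ (+1.70711, -0.29289); max(|x|,|y|,|x±y|/√2) = 1.70711 > 0.8 ⇒ ∉ W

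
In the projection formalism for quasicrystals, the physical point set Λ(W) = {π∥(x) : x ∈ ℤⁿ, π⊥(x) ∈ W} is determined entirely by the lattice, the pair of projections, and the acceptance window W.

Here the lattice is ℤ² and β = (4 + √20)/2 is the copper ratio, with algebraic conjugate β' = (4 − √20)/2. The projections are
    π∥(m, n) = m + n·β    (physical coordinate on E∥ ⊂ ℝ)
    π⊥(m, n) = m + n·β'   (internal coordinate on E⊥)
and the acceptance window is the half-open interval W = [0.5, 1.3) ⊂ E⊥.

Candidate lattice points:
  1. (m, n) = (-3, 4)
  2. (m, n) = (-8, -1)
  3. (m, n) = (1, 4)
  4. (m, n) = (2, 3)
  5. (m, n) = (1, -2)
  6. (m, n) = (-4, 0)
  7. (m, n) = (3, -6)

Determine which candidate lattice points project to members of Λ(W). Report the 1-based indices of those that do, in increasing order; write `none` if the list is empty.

Numerically β ≈ 4.23607 and β' = −1/β ≈ -0.23607.
candidate 1: (m,n)=(-3,4) → π∥ = -3+4·β ≈ 13.94427, π⊥ = -3+4·β' ≈ -3.94427 ∉ [0.5, 1.3) ⇒ out
candidate 2: (m,n)=(-8,-1) → π∥ = -8-1·β ≈ -12.23607, π⊥ = -8-1·β' ≈ -7.76393 ∉ [0.5, 1.3) ⇒ out
candidate 3: (m,n)=(1,4) → π∥ = 1+4·β ≈ 17.94427, π⊥ = 1+4·β' ≈ 0.05573 ∉ [0.5, 1.3) ⇒ out
candidate 4: (m,n)=(2,3) → π∥ = 2+3·β ≈ 14.70820, π⊥ = 2+3·β' ≈ 1.29180 ∈ [0.5, 1.3) ⇒ IN Λ
candidate 5: (m,n)=(1,-2) → π∥ = 1-2·β ≈ -7.47214, π⊥ = 1-2·β' ≈ 1.47214 ∉ [0.5, 1.3) ⇒ out
candidate 6: (m,n)=(-4,0) → π∥ = -4+0·β ≈ -4.00000, π⊥ = -4+0·β' ≈ -4.00000 ∉ [0.5, 1.3) ⇒ out
candidate 7: (m,n)=(3,-6) → π∥ = 3-6·β ≈ -22.41641, π⊥ = 3-6·β' ≈ 4.41641 ∉ [0.5, 1.3) ⇒ out

4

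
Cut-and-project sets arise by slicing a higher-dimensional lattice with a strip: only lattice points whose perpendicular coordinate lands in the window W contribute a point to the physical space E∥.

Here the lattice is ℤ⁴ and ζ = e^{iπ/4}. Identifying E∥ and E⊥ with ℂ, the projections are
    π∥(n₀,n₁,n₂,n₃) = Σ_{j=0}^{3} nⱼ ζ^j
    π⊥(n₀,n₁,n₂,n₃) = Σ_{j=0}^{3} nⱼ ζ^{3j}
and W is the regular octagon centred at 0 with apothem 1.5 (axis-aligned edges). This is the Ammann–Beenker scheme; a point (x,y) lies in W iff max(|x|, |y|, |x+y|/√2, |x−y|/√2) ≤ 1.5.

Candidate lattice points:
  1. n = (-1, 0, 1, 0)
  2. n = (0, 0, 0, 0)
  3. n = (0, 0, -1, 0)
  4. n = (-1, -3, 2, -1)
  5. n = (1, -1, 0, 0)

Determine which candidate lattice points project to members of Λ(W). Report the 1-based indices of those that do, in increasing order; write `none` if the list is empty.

π⊥(n) = n₀ + n₁ζ³ + n₂ζ⁶ + n₃ζ⁹ where ζ = e^{iπ/4}.
candidate 1: n = (-1, 0, 1, 0) → π⊥ ≈ (-1.000000, -1.000000); max(|x|,|y|,|x±y|/√2) = 1.414214 ≤ 1.5 ⇒ ∈ W
candidate 2: n = (0, 0, 0, 0) → π⊥ ≈ (+0.000000, +0.000000); max(|x|,|y|,|x±y|/√2) = 0.000000 ≤ 1.5 ⇒ ∈ W
candidate 3: n = (0, 0, -1, 0) → π⊥ ≈ (+0.000000, +1.000000); max(|x|,|y|,|x±y|/√2) = 1.000000 ≤ 1.5 ⇒ ∈ W
candidate 4: n = (-1, -3, 2, -1) → π⊥ ≈ (+0.414214, -4.828427); max(|x|,|y|,|x±y|/√2) = 4.828427 > 1.5 ⇒ ∉ W
candidate 5: n = (1, -1, 0, 0) → π⊥ ≈ (+1.707107, -0.707107); max(|x|,|y|,|x±y|/√2) = 1.707107 > 1.5 ⇒ ∉ W

1, 2, 3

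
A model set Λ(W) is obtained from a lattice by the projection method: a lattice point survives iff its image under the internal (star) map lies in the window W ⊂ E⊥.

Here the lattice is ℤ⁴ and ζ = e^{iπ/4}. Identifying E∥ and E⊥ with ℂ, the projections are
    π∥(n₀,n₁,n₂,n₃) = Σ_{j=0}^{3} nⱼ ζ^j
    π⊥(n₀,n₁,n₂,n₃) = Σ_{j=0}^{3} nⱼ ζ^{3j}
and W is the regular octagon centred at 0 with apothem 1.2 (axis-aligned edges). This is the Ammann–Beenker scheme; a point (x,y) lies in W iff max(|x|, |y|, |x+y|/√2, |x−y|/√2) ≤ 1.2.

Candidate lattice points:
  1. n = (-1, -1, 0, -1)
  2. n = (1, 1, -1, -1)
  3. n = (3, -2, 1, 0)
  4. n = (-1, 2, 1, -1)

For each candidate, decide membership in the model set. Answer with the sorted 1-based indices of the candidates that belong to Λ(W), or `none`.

With ζ = e^{iπ/4} the internal vectors are ζ^0,ζ^3,ζ^6,ζ^9.
#1 (-1, -1, 0, -1): internal (-1.0000, -1.4142); octagon support 1.7071 vs apothem 1.2 → ∉ W
#2 (1, 1, -1, -1): internal (-0.4142, 1.0000); octagon support 1.0000 vs apothem 1.2 → ∈ W
#3 (3, -2, 1, 0): internal (4.4142, -2.4142); octagon support 4.8284 vs apothem 1.2 → ∉ W
#4 (-1, 2, 1, -1): internal (-3.1213, -0.2929); octagon support 3.1213 vs apothem 1.2 → ∉ W

2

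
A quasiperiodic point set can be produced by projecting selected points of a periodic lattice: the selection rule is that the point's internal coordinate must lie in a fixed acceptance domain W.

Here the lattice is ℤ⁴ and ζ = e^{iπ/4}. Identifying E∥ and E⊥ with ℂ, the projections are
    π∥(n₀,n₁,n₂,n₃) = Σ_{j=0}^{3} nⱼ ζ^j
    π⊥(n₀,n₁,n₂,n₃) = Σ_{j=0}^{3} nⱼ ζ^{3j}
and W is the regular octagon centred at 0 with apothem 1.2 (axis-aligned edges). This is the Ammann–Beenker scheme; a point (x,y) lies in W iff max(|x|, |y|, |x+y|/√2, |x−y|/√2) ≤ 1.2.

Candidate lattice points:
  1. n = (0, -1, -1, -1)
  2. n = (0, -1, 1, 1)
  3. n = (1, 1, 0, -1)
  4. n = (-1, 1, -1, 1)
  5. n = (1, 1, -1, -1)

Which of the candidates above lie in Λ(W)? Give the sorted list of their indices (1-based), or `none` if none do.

1, 3, 5

π⊥(n) = n₀ + n₁ζ³ + n₂ζ⁶ + n₃ζ⁹ where ζ = e^{iπ/4}.
candidate 1: n = (0, -1, -1, -1) → π⊥ ≈ (+0.0000, -0.4142); max(|x|,|y|,|x±y|/√2) = 0.4142 ≤ 1.2 ⇒ ∈ W
candidate 2: n = (0, -1, 1, 1) → π⊥ ≈ (+1.4142, -1.0000); max(|x|,|y|,|x±y|/√2) = 1.7071 > 1.2 ⇒ ∉ W
candidate 3: n = (1, 1, 0, -1) → π⊥ ≈ (-0.4142, +0.0000); max(|x|,|y|,|x±y|/√2) = 0.4142 ≤ 1.2 ⇒ ∈ W
candidate 4: n = (-1, 1, -1, 1) → π⊥ ≈ (-1.0000, +2.4142); max(|x|,|y|,|x±y|/√2) = 2.4142 > 1.2 ⇒ ∉ W
candidate 5: n = (1, 1, -1, -1) → π⊥ ≈ (-0.4142, +1.0000); max(|x|,|y|,|x±y|/√2) = 1.0000 ≤ 1.2 ⇒ ∈ W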